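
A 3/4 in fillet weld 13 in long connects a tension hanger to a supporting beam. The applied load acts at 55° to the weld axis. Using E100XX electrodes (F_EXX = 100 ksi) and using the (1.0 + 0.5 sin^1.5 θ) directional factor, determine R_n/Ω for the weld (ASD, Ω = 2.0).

t_e = 0.707 × 0.75 = 0.5302 in; A_we = 0.5302 × 13 = 6.893 in².
Directional factor: 1.0 + 0.5 sin^1.5(55°) = 1.371.
F_nw = 0.6 × 100 × 1.371 = 82.24 ksi.
R_n/Ω = (82.24 × 6.893) / 2.0 = 283.5 kips.

R_n/Ω ≈ 283 kips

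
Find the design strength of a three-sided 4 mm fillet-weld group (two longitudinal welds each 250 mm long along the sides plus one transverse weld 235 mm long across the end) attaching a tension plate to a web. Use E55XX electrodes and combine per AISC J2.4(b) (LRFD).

E55XX → F_EXX = 550 MPa.
t_e = 0.707 × 4 = 2.828 mm.
R_nwl = 0.6 × 550 × 2.828 × 500 × 10⁻³ = 466.6 kN (longitudinal, 2 welds).
R_nwt = 0.6 × 550 × 2.828 × 235 × 10⁻³ = 219.3 kN (transverse, base value).
(i) R_nwl + R_nwt = 685.9 kN; (ii) 0.85 R_nwl + 1.5 R_nwt = 725.6 kN.
R_n = max = 725.6 kN [governs: (ii)]; φR_n = 544.2 kN.

φR_n ≈ 544 kN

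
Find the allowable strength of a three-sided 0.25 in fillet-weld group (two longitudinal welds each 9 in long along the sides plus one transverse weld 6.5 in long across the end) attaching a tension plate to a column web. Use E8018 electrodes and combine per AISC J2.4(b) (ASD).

R_n/Ω ≈ 106 kips

E80XX → F_EXX = 80 ksi.
t_e = 0.707 × 0.25 = 0.1767 in.
R_nwl = 0.6 × 80 × 0.1767 × 18 = 152.7 kips (longitudinal, 2 welds).
R_nwt = 0.6 × 80 × 0.1767 × 6.5 = 55.15 kips (transverse, base value).
(i) R_nwl + R_nwt = 207.9 kips; (ii) 0.85 R_nwl + 1.5 R_nwt = 212.5 kips.
R_n = max = 212.5 kips [governs: (ii)]; R_n/Ω = 106.3 kips.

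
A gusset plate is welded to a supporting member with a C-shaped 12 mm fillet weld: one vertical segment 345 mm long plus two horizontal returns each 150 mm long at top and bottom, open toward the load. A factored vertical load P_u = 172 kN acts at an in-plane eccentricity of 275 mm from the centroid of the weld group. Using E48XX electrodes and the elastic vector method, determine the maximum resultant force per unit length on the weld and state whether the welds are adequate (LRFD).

f_max ≈ 886 N/mm; adequate

E48XX → F_EXX = 480 MPa.
Total weld length L_w = 645 mm. Treat welds as unit-width lines.
Centroid: x̄ = 2×150×75 / 645 = 34.88 mm from the vertical weld.
Polar moment about centroid: J = I_x + I_y = [345³/12 + 2×150×172.5²] + [345×34.88² + 2(150³/12 + 150×40.12²)] = 13810000 mm³.
Direct shear f_v = P/L_w = 172×10³ / 645 = 266.7 N/mm (vertical).
Torsion M = P·e = 172×10³ × 275 = 47300000 N·mm.
Critical point at (x, y) = (115.1, 172.5) from centroid. f_tx = M·y/J = 590.7 N/mm; f_ty = M·x/J = 394.2 N/mm.
Resultant f_max = √[f_tx² + (f_v + f_ty)²] = √[590.7² + (266.7 + 394.2)²] = 886.3 N/mm.
Capacity per unit length: φr_n = 0.75 × 0.6 × 480 × (0.707 × 12) = 1833 N/mm.
886.3 ≤ 1833 → adequate.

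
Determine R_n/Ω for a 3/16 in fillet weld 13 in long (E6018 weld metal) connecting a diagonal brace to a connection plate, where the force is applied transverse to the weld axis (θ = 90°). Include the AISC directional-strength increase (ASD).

R_n/Ω ≈ 46.5 kips

E60XX → F_EXX = 60 ksi.
t_e = 0.707 × 0.1875 = 0.1326 in; A_we = 0.1326 × 13 = 1.723 in².
Directional factor: 1.0 + 0.5 sin^1.5(90°) = 1.5.
F_nw = 0.6 × 60 × 1.5 = 54 ksi.
R_n/Ω = (54 × 1.723) / 2.0 = 46.53 kips.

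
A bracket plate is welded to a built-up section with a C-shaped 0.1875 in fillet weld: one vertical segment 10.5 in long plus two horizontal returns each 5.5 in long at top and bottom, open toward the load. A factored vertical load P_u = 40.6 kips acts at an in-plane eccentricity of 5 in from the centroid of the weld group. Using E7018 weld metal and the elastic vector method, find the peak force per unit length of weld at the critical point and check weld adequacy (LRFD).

f_max ≈ 4.31 kip/in; NOT adequate

E70XX → F_EXX = 70 ksi.
Total weld length L_w = 21.5 in. Treat welds as unit-width lines.
Centroid: x̄ = 2×5.5×2.75 / 21.5 = 1.407 in from the vertical weld.
Polar moment about centroid: J = I_x + I_y = [10.5³/12 + 2×5.5×5.25²] + [10.5×1.407² + 2(5.5³/12 + 5.5×1.343²)] = 468 in³.
Direct shear f_v = P/L_w = 40.6 / 21.5 = 1.888 kip/in (vertical).
Torsion M = P·e = 40.6 × 5 = 203 kip·in.
Critical point at (x, y) = (4.093, 5.25) from centroid. f_tx = M·y/J = 2.277 kip/in; f_ty = M·x/J = 1.775 kip/in.
Resultant f_max = √[f_tx² + (f_v + f_ty)²] = √[2.277² + (1.888 + 1.775)²] = 4.314 kip/in.
Capacity per unit length: φr_n = 0.75 × 0.6 × 70 × (0.707 × 0.1875) = 4.176 kip/in.
4.314 > 4.176 → NOT adequate.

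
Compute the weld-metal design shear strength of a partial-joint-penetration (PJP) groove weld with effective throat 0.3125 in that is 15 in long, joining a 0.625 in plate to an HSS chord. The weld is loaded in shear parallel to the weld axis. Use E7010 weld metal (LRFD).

E70XX → F_EXX = 70 ksi.
Effective throat (given) t_e = 0.3125 in.
A_we = 0.3125 × 15 = 4.688 in².
F_nw = 0.6 F_EXX = 42 ksi.
φR_n = 0.75 × 42 × 4.688 = 147.7 kips.

φR_n ≈ 148 kips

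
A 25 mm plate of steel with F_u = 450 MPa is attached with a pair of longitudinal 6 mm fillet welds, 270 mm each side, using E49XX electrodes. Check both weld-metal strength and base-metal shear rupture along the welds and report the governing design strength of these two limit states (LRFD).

φR_n ≈ 505 kN (weld metal governs)

E49XX → F_EXX = 490 MPa.
t_e = 0.707 × 6 = 4.242 mm; L = 540 mm.
Weld metal: φR_n = 0.75 × 0.6 × 490 × 4.242 × 540 × 10⁻³ = 505.1 kN.
Base metal (shear rupture): φR_n = 0.75 × 0.6 × 450 × 25 × 540 × 10⁻³ = 2734 kN.
Governing: weld metal.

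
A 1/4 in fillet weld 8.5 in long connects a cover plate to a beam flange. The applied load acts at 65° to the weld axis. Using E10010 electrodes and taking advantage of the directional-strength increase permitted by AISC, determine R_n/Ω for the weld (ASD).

E100XX → F_EXX = 100 ksi.
t_e = 0.707 × 0.25 = 0.1767 in; A_we = 0.1767 × 8.5 = 1.502 in².
Directional factor: 1.0 + 0.5 sin^1.5(65°) = 1.431.
F_nw = 0.6 × 100 × 1.431 = 85.88 ksi.
R_n/Ω = (85.88 × 1.502) / 2.0 = 64.52 kip.

R_n/Ω ≈ 64.5 kip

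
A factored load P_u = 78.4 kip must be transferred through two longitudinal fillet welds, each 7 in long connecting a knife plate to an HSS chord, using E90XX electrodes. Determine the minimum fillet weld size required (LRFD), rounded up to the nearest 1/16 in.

E90XX → F_EXX = 90 ksi.
Total weld length L = 14 in.
Required throat t_e = P_u / (φ × 0.6 F_EXX × L) = 78.4 / (0.75 × 0.6 × 90 × 14) = 0.1383 in.
Required leg w = t_e / 0.707 = 0.1956 in → use 1/4 in.

w = 1/4 in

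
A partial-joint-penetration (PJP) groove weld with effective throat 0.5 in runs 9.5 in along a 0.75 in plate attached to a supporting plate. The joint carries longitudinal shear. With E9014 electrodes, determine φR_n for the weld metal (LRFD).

φR_n ≈ 192 kips

E90XX → F_EXX = 90 ksi.
Effective throat (given) t_e = 0.5 in.
A_we = 0.5 × 9.5 = 4.75 in².
F_nw = 0.6 F_EXX = 54 ksi.
φR_n = 0.75 × 54 × 4.75 = 192.4 kips.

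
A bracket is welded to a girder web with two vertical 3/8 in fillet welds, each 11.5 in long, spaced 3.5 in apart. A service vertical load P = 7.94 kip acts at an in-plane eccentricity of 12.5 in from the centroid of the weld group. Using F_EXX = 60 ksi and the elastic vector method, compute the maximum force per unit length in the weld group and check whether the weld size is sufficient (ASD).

f_max ≈ 1.97 kip/in; adequate

Total weld length L_w = 23 in. Treat welds as unit-width lines.
Polar moment about centroid: J = 2[d³/12 + d(b/2)²] = 2[11.5³/12 + 11.5×1.75²] = 323.9 in³.
Direct shear f_v = P/L_w = 7.94 / 23 = 0.3452 kip/in (vertical).
Torsion M = P·e = 7.94 × 12.5 = 99.25 kip·in.
Critical point at (x, y) = (1.75, 5.75) from centroid. f_tx = M·y/J = 1.762 kip/in; f_ty = M·x/J = 0.5362 kip/in.
Resultant f_max = √[f_tx² + (f_v + f_ty)²] = √[1.762² + (0.3452 + 0.5362)²] = 1.97 kip/in.
Capacity per unit length: r_n/Ω = (1/2.0) × 0.6 × 60 × (0.707 × 0.375) = 4.772 kip/in.
1.97 ≤ 4.772 → adequate.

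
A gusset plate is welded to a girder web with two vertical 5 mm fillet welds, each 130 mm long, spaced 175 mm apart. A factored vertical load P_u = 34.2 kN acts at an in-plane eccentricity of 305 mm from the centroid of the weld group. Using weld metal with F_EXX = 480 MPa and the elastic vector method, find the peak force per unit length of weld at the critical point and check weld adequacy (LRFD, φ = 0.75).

f_max ≈ 593 N/mm; adequate

Total weld length L_w = 260 mm. Treat welds as unit-width lines.
Polar moment about centroid: J = 2[d³/12 + d(b/2)²] = 2[130³/12 + 130×87.5²] = 2357000 mm³.
Direct shear f_v = P/L_w = 34.2×10³ / 260 = 131.5 N/mm (vertical).
Torsion M = P·e = 34.2×10³ × 305 = 10431000 N·mm.
Critical point at (x, y) = (87.5, 65) from centroid. f_tx = M·y/J = 287.7 N/mm; f_ty = M·x/J = 387.3 N/mm.
Resultant f_max = √[f_tx² + (f_v + f_ty)²] = √[287.7² + (131.5 + 387.3)²] = 593.2 N/mm.
Capacity per unit length: φr_n = 0.75 × 0.6 × 480 × (0.707 × 5) = 763.6 N/mm.
593.2 ≤ 763.6 → adequate.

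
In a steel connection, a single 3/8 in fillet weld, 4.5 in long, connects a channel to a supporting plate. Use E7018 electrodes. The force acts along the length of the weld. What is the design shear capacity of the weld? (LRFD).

E70XX → F_EXX = 70 ksi.
Effective throat t_e = 0.707 × 0.375 = 0.2651 in.
Total length L = 4.5 in; A_we = 0.2651 × 4.5 = 1.193 in².
F_nw = 0.6 F_EXX = 0.6 × 70 = 42 ksi.
φR_n = 0.75 × 42 × 1.193 = 37.58 kips.

φR_n ≈ 37.6 kips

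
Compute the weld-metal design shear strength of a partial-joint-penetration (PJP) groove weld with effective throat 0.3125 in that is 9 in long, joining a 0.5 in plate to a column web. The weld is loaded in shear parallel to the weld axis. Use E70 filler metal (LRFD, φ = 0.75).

φR_n ≈ 88.6 kips

E70XX → F_EXX = 70 ksi.
Effective throat (given) t_e = 0.3125 in.
A_we = 0.3125 × 9 = 2.812 in².
F_nw = 0.6 F_EXX = 42 ksi.
φR_n = 0.75 × 42 × 2.812 = 88.59 kips.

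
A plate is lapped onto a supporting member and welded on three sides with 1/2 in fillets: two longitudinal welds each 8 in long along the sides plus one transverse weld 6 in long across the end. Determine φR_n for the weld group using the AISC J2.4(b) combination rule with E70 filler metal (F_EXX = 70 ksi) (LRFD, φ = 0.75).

φR_n ≈ 252 kip

t_e = 0.707 × 0.5 = 0.3535 in.
R_nwl = 0.6 × 70 × 0.3535 × 16 = 237.6 kip (longitudinal, 2 welds).
R_nwt = 0.6 × 70 × 0.3535 × 6 = 89.08 kip (transverse, base value).
(i) R_nwl + R_nwt = 326.6 kip; (ii) 0.85 R_nwl + 1.5 R_nwt = 335.5 kip.
R_n = max = 335.5 kip [governs: (ii)]; φR_n = 251.7 kip.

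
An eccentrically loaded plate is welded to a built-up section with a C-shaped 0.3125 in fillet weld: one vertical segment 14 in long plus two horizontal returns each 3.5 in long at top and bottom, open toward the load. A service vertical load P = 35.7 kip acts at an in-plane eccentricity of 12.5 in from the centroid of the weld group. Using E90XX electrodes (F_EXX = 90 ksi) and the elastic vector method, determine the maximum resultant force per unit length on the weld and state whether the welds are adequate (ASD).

Total weld length L_w = 21 in. Treat welds as unit-width lines.
Centroid: x̄ = 2×3.5×1.75 / 21 = 0.5833 in from the vertical weld.
Polar moment about centroid: J = I_x + I_y = [14³/12 + 2×3.5×7²] + [14×0.5833² + 2(3.5³/12 + 3.5×1.167²)] = 593.1 in³.
Direct shear f_v = P/L_w = 35.7 / 21 = 1.7 kip/in (vertical).
Torsion M = P·e = 35.7 × 12.5 = 446.25 kip·in.
Critical point at (x, y) = (2.917, 7) from centroid. f_tx = M·y/J = 5.267 kip/in; f_ty = M·x/J = 2.194 kip/in.
Resultant f_max = √[f_tx² + (f_v + f_ty)²] = √[5.267² + (1.7 + 2.194)²] = 6.55 kip/in.
Capacity per unit length: r_n/Ω = (1/2.0) × 0.6 × 90 × (0.707 × 0.3125) = 5.965 kip/in.
6.55 > 5.965 → NOT adequate.

f_max ≈ 6.55 kip/in; NOT adequate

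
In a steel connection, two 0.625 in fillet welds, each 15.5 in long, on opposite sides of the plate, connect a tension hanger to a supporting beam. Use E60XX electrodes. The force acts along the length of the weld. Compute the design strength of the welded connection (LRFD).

φR_n ≈ 370 kips

E60XX → F_EXX = 60 ksi.
Effective throat t_e = 0.707 × 0.625 = 0.4419 in.
Total length L = 31 in; A_we = 0.4419 × 31 = 13.7 in².
F_nw = 0.6 F_EXX = 0.6 × 60 = 36 ksi.
φR_n = 0.75 × 36 × 13.7 = 369.8 kips.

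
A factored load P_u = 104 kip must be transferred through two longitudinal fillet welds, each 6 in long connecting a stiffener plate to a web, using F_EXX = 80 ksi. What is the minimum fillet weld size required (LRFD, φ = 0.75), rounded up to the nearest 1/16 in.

Total weld length L = 12 in.
Required throat t_e = P_u / (φ × 0.6 F_EXX × L) = 104 / (0.75 × 0.6 × 80 × 12) = 0.2407 in.
Required leg w = t_e / 0.707 = 0.3405 in → use 3/8 in.

w = 3/8 in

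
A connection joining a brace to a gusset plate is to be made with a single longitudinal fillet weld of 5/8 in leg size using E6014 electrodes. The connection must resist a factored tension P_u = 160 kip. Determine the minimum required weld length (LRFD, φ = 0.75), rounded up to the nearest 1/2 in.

L = 13.5 in

E60XX → F_EXX = 60 ksi.
Throat t_e = 0.707 × 0.625 = 0.4419 in.
φr_n = 0.75 × 0.6 × 60 × 0.4419 = 11.93 kip/in.
L_req = P_u / φr_n = 160 / 11.93 = 13.41 in total.
Round up → use L = 13.5 in.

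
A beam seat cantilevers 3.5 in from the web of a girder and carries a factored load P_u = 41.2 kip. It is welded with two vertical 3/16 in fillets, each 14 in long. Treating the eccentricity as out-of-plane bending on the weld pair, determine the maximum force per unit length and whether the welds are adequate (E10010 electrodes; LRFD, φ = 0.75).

f_max ≈ 2.65 kip/in; adequate

E100XX → F_EXX = 100 ksi.
L_w = 2 × 14 = 28 in; section modulus (unit throat) S = 2 × L²/6 = 65.33 in².
Direct shear f_v = P/L_w = 41.2/28 = 1.471 kip/in.
Moment M = P × e = 41.2 × 3.5 = 144.2 kip·in; bending f_b = M/S = 2.207 kip/in.
f_max = √(f_v² + f_b²) = √(1.471² + 2.207²) = 2.653 kip/in.
φr_n = 0.75 × 0.6 × 100 × (0.707 × 0.1875) = 5.965 kip/in → adequate.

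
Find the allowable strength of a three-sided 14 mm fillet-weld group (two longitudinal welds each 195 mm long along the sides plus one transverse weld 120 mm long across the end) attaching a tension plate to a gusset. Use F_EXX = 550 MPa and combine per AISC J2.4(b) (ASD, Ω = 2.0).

t_e = 0.707 × 14 = 9.898 mm.
R_nwl = 0.6 × 550 × 9.898 × 390 × 10⁻³ = 1274 kN (longitudinal, 2 welds).
R_nwt = 0.6 × 550 × 9.898 × 120 × 10⁻³ = 392 kN (transverse, base value).
(i) R_nwl + R_nwt = 1666 kN; (ii) 0.85 R_nwl + 1.5 R_nwt = 1671 kN.
R_n = max = 1671 kN [governs: (ii)]; R_n/Ω = 835.4 kN.

R_n/Ω ≈ 835 kN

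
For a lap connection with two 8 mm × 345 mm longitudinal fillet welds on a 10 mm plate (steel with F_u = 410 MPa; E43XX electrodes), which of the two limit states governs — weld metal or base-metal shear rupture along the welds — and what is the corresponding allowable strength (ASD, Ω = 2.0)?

R_n/Ω ≈ 503 kN (weld metal governs)

E43XX → F_EXX = 430 MPa.
t_e = 0.707 × 8 = 5.656 mm; L = 690 mm.
Weld metal: R_n/Ω = (1/2.0) × 0.6 × 430 × 5.656 × 690 × 10⁻³ = 503.4 kN.
Base metal (shear rupture): R_n/Ω = (1/2.0) × 0.6 × 410 × 10 × 690 × 10⁻³ = 848.7 kN.
Governing: weld metal.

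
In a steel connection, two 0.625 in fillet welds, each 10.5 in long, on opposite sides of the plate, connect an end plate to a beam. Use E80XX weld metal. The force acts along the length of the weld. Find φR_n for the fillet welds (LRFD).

φR_n ≈ 334 kips

E80XX → F_EXX = 80 ksi.
Effective throat t_e = 0.707 × 0.625 = 0.4419 in.
Total length L = 21 in; A_we = 0.4419 × 21 = 9.279 in².
F_nw = 0.6 F_EXX = 0.6 × 80 = 48 ksi.
φR_n = 0.75 × 48 × 9.279 = 334.1 kips.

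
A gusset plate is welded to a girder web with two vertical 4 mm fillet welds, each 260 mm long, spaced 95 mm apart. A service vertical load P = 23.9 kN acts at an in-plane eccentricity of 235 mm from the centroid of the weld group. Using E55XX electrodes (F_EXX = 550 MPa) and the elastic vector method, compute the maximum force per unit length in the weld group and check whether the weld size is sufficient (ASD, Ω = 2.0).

Total weld length L_w = 520 mm. Treat welds as unit-width lines.
Polar moment about centroid: J = 2[d³/12 + d(b/2)²] = 2[260³/12 + 260×47.5²] = 4103000 mm³.
Direct shear f_v = P/L_w = 23.9×10³ / 520 = 45.96 N/mm (vertical).
Torsion M = P·e = 23.9×10³ × 235 = 5616500 N·mm.
Critical point at (x, y) = (47.5, 130) from centroid. f_tx = M·y/J = 178 N/mm; f_ty = M·x/J = 65.03 N/mm.
Resultant f_max = √[f_tx² + (f_v + f_ty)²] = √[178² + (45.96 + 65.03)²] = 209.7 N/mm.
Capacity per unit length: r_n/Ω = (1/2.0) × 0.6 × 550 × (0.707 × 4) = 466.6 N/mm.
209.7 ≤ 466.6 → adequate.

f_max ≈ 210 N/mm; adequate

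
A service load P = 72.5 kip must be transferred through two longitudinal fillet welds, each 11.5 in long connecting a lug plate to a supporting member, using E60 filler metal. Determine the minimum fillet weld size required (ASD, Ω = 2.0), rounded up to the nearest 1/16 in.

E60XX → F_EXX = 60 ksi.
Total weld length L = 23 in.
Required throat t_e = P × Ω / (0.6 F_EXX × L) = 72.5 × 2.0 / (0.6 × 60 × 23) = 0.1751 in.
Required leg w = t_e / 0.707 = 0.2477 in → use 1/4 in.

w = 1/4 in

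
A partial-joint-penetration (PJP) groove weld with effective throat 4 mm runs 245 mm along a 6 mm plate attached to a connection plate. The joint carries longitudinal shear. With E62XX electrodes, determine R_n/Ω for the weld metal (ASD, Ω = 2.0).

E62XX → F_EXX = 620 MPa.
Effective throat (given) t_e = 4 mm.
A_we = 4 × 245 = 980 mm².
F_nw = 0.6 F_EXX = 372 MPa.
R_n/Ω = (372 × 980) / 2.0 × 10⁻³ = 182.3 kN.

R_n/Ω ≈ 182 kN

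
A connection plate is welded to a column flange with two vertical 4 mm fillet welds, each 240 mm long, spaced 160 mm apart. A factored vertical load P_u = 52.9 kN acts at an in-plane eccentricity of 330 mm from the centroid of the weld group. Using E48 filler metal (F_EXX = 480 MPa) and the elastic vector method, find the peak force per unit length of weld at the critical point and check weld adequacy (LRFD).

Total weld length L_w = 480 mm. Treat welds as unit-width lines.
Polar moment about centroid: J = 2[d³/12 + d(b/2)²] = 2[240³/12 + 240×80²] = 5376000 mm³.
Direct shear f_v = P/L_w = 52.9×10³ / 480 = 110.2 N/mm (vertical).
Torsion M = P·e = 52.9×10³ × 330 = 17457000 N·mm.
Critical point at (x, y) = (80, 120) from centroid. f_tx = M·y/J = 389.7 N/mm; f_ty = M·x/J = 259.8 N/mm.
Resultant f_max = √[f_tx² + (f_v + f_ty)²] = √[389.7² + (110.2 + 259.8)²] = 537.3 N/mm.
Capacity per unit length: φr_n = 0.75 × 0.6 × 480 × (0.707 × 4) = 610.8 N/mm.
537.3 ≤ 610.8 → adequate.

f_max ≈ 537 N/mm; adequate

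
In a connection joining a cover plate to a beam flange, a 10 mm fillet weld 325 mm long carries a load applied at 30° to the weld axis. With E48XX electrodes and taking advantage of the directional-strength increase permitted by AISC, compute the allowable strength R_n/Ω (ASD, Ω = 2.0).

E48XX → F_EXX = 480 MPa.
t_e = 0.707 × 10 = 7.07 mm; A_we = 7.07 × 325 = 2298 mm².
Directional factor: 1.0 + 0.5 sin^1.5(30°) = 1.177.
F_nw = 0.6 × 480 × 1.177 = 338.9 MPa.
R_n/Ω = (338.9 × 2298) / 2.0 × 10⁻³ = 389.4 kN.

R_n/Ω ≈ 389 kN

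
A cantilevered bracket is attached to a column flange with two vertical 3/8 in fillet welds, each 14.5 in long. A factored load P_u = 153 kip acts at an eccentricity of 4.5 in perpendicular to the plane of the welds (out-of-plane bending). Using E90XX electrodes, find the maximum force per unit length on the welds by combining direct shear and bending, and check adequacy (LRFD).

E90XX → F_EXX = 90 ksi.
L_w = 2 × 14.5 = 29 in; section modulus (unit throat) S = 2 × L²/6 = 70.08 in².
Direct shear f_v = P/L_w = 153/29 = 5.276 kip/in.
Moment M = P × e = 153 × 4.5 = 688.5 kip·in; bending f_b = M/S = 9.824 kip/in.
f_max = √(f_v² + f_b²) = √(5.276² + 9.824²) = 11.15 kip/in.
φr_n = 0.75 × 0.6 × 90 × (0.707 × 0.375) = 10.74 kip/in → NOT adequate.

f_max ≈ 11.2 kip/in; NOT adequate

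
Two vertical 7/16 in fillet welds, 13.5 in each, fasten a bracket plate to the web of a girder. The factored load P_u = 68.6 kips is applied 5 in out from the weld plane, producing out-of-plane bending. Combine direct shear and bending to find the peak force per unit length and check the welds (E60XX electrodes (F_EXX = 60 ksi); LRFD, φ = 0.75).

f_max ≈ 6.19 kip/in; adequate

L_w = 2 × 13.5 = 27 in; section modulus (unit throat) S = 2 × L²/6 = 60.75 in².
Direct shear f_v = P/L_w = 68.6/27 = 2.541 kip/in.
Moment M = P × e = 68.6 × 5 = 343 kip·in; bending f_b = M/S = 5.646 kip/in.
f_max = √(f_v² + f_b²) = √(2.541² + 5.646²) = 6.191 kip/in.
φr_n = 0.75 × 0.6 × 60 × (0.707 × 0.4375) = 8.351 kip/in → adequate.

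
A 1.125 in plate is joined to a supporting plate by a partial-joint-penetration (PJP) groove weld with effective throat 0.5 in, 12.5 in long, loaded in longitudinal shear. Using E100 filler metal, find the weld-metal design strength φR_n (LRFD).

E100XX → F_EXX = 100 ksi.
Effective throat (given) t_e = 0.5 in.
A_we = 0.5 × 12.5 = 6.25 in².
F_nw = 0.6 F_EXX = 60 ksi.
φR_n = 0.75 × 60 × 6.25 = 281.2 kip.

φR_n ≈ 281 kip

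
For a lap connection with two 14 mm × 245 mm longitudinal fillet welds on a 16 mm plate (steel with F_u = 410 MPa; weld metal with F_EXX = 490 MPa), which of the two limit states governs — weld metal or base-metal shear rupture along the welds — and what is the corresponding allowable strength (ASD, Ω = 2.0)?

t_e = 0.707 × 14 = 9.898 mm; L = 490 mm.
Weld metal: R_n/Ω = (1/2.0) × 0.6 × 490 × 9.898 × 490 × 10⁻³ = 713 kN.
Base metal (shear rupture): R_n/Ω = (1/2.0) × 0.6 × 410 × 16 × 490 × 10⁻³ = 964.3 kN.
Governing: weld metal.

R_n/Ω ≈ 713 kN (weld metal governs)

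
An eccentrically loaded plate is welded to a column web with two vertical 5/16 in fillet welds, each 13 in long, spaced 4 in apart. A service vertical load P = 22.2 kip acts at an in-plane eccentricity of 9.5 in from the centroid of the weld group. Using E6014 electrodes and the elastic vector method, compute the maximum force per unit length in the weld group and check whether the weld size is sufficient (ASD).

E60XX → F_EXX = 60 ksi.
Total weld length L_w = 26 in. Treat welds as unit-width lines.
Polar moment about centroid: J = 2[d³/12 + d(b/2)²] = 2[13³/12 + 13×2²] = 470.2 in³.
Direct shear f_v = P/L_w = 22.2 / 26 = 0.8538 kip/in (vertical).
Torsion M = P·e = 22.2 × 9.5 = 210.9 kip·in.
Critical point at (x, y) = (2, 6.5) from centroid. f_tx = M·y/J = 2.916 kip/in; f_ty = M·x/J = 0.8971 kip/in.
Resultant f_max = √[f_tx² + (f_v + f_ty)²] = √[2.916² + (0.8538 + 0.8971)²] = 3.401 kip/in.
Capacity per unit length: r_n/Ω = (1/2.0) × 0.6 × 60 × (0.707 × 0.3125) = 3.977 kip/in.
3.401 ≤ 3.977 → adequate.

f_max ≈ 3.4 kip/in; adequate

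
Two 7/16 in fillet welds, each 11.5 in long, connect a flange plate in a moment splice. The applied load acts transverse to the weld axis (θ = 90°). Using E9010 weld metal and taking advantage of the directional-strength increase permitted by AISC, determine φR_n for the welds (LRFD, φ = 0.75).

φR_n ≈ 432 kip

E90XX → F_EXX = 90 ksi.
t_e = 0.707 × 0.4375 = 0.3093 in; A_we = 0.3093 × 23 = 7.114 in².
Directional factor: 1.0 + 0.5 sin^1.5(90°) = 1.5.
F_nw = 0.6 × 90 × 1.5 = 81 ksi.
φR_n = 0.75 × 81 × 7.114 = 432.2 kip.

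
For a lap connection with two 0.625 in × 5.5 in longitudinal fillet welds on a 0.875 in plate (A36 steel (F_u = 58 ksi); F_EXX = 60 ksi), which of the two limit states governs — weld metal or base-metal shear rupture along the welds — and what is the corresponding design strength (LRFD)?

φR_n ≈ 131 kip (weld metal governs)

t_e = 0.707 × 0.625 = 0.4419 in; L = 11 in.
Weld metal: φR_n = 0.75 × 0.6 × 60 × 0.4419 × 11 = 131.2 kip.
Base metal (shear rupture): φR_n = 0.75 × 0.6 × 58 × 0.875 × 11 = 251.2 kip.
Governing: weld metal.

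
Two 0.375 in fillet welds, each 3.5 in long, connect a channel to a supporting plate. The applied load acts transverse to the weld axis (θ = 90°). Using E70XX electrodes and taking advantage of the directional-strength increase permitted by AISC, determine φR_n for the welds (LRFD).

φR_n ≈ 87.7 kip

E70XX → F_EXX = 70 ksi.
t_e = 0.707 × 0.375 = 0.2651 in; A_we = 0.2651 × 7 = 1.856 in².
Directional factor: 1.0 + 0.5 sin^1.5(90°) = 1.5.
F_nw = 0.6 × 70 × 1.5 = 63 ksi.
φR_n = 0.75 × 63 × 1.856 = 87.69 kip.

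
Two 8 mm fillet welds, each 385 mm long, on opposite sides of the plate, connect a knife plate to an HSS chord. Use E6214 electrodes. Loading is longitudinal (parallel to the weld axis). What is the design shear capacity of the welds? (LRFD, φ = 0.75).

E62XX → F_EXX = 620 MPa.
Effective throat t_e = 0.707 × 8 = 5.656 mm.
Total length L = 770 mm; A_we = 5.656 × 770 = 4355 mm².
F_nw = 0.6 F_EXX = 0.6 × 620 = 372 MPa.
φR_n = 0.75 × 372 × 4355 × 10⁻³ = 1215 kN.

φR_n ≈ 1220 kN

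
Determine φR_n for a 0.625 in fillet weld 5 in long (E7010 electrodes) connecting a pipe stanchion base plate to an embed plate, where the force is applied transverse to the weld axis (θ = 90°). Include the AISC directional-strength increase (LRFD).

E70XX → F_EXX = 70 ksi.
t_e = 0.707 × 0.625 = 0.4419 in; A_we = 0.4419 × 5 = 2.209 in².
Directional factor: 1.0 + 0.5 sin^1.5(90°) = 1.5.
F_nw = 0.6 × 70 × 1.5 = 63 ksi.
φR_n = 0.75 × 63 × 2.209 = 104.4 kip.

φR_n ≈ 104 kip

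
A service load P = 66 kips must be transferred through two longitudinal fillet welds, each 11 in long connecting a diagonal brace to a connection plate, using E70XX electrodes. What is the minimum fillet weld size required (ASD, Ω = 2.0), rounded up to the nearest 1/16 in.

w = 1/4 in

E70XX → F_EXX = 70 ksi.
Total weld length L = 22 in.
Required throat t_e = P × Ω / (0.6 F_EXX × L) = 66 × 2.0 / (0.6 × 70 × 22) = 0.1429 in.
Required leg w = t_e / 0.707 = 0.2021 in → use 1/4 in.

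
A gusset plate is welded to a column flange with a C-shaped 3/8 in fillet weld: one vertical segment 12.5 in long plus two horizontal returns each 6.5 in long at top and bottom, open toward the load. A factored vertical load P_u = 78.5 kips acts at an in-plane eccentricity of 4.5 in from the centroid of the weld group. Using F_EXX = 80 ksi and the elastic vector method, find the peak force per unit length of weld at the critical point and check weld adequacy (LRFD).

f_max ≈ 5.97 kip/in; adequate

Total weld length L_w = 25.5 in. Treat welds as unit-width lines.
Centroid: x̄ = 2×6.5×3.25 / 25.5 = 1.657 in from the vertical weld.
Polar moment about centroid: J = I_x + I_y = [12.5³/12 + 2×6.5×6.25²] + [12.5×1.657² + 2(6.5³/12 + 6.5×1.593²)] = 783.7 in³.
Direct shear f_v = P/L_w = 78.5 / 25.5 = 3.078 kip/in (vertical).
Torsion M = P·e = 78.5 × 4.5 = 353.25 kip·in.
Critical point at (x, y) = (4.843, 6.25) from centroid. f_tx = M·y/J = 2.817 kip/in; f_ty = M·x/J = 2.183 kip/in.
Resultant f_max = √[f_tx² + (f_v + f_ty)²] = √[2.817² + (3.078 + 2.183)²] = 5.968 kip/in.
Capacity per unit length: φr_n = 0.75 × 0.6 × 80 × (0.707 × 0.375) = 9.544 kip/in.
5.968 ≤ 9.544 → adequate.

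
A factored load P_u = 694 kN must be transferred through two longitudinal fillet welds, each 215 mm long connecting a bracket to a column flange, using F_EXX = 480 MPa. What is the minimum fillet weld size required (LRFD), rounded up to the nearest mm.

Total weld length L = 430 mm.
Required throat t_e = P_u / (φ × 0.6 F_EXX × L) = 694 / (0.75 × 0.6 × 480 × 430 × 10⁻³) = 7.472 mm.
Required leg w = t_e / 0.707 = 10.57 mm → use 11 mm.

w = 11 mm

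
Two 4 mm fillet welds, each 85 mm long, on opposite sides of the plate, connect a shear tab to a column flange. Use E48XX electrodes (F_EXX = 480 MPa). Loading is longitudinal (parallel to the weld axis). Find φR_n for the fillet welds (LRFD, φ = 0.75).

Effective throat t_e = 0.707 × 4 = 2.828 mm.
Total length L = 170 mm; A_we = 2.828 × 170 = 480.8 mm².
F_nw = 0.6 F_EXX = 0.6 × 480 = 288 MPa.
φR_n = 0.75 × 288 × 480.8 × 10⁻³ = 103.8 kN.

φR_n ≈ 104 kN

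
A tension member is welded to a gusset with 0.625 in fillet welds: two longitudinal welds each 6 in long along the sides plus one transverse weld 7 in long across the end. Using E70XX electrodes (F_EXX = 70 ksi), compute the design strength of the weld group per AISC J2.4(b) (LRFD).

φR_n ≈ 288 kips

t_e = 0.707 × 0.625 = 0.4419 in.
R_nwl = 0.6 × 70 × 0.4419 × 12 = 222.7 kips (longitudinal, 2 welds).
R_nwt = 0.6 × 70 × 0.4419 × 7 = 129.9 kips (transverse, base value).
(i) R_nwl + R_nwt = 352.6 kips; (ii) 0.85 R_nwl + 1.5 R_nwt = 384.2 kips.
R_n = max = 384.2 kips [governs: (ii)]; φR_n = 288.1 kips.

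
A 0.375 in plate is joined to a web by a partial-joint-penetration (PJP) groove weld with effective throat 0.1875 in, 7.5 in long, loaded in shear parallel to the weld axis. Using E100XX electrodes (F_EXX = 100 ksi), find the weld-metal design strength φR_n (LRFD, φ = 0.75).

Effective throat (given) t_e = 0.1875 in.
A_we = 0.1875 × 7.5 = 1.406 in².
F_nw = 0.6 F_EXX = 60 ksi.
φR_n = 0.75 × 60 × 1.406 = 63.28 kips.

φR_n ≈ 63.3 kips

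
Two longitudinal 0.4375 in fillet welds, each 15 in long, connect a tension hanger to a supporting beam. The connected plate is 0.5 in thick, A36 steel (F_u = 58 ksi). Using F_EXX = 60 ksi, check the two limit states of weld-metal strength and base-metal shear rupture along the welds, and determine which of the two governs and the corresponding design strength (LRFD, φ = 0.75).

φR_n ≈ 251 kip (weld metal governs)

t_e = 0.707 × 0.4375 = 0.3093 in; L = 30 in.
Weld metal: φR_n = 0.75 × 0.6 × 60 × 0.3093 × 30 = 250.5 kip.
Base metal (shear rupture): φR_n = 0.75 × 0.6 × 58 × 0.5 × 30 = 391.5 kip.
Governing: weld metal.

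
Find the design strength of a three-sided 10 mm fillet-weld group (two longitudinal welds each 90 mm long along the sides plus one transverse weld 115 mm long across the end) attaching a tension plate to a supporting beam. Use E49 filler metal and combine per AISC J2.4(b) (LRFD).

φR_n ≈ 507 kN

E49XX → F_EXX = 490 MPa.
t_e = 0.707 × 10 = 7.07 mm.
R_nwl = 0.6 × 490 × 7.07 × 180 × 10⁻³ = 374.1 kN (longitudinal, 2 welds).
R_nwt = 0.6 × 490 × 7.07 × 115 × 10⁻³ = 239 kN (transverse, base value).
(i) R_nwl + R_nwt = 613.2 kN; (ii) 0.85 R_nwl + 1.5 R_nwt = 676.6 kN.
R_n = max = 676.6 kN [governs: (ii)]; φR_n = 507.4 kN.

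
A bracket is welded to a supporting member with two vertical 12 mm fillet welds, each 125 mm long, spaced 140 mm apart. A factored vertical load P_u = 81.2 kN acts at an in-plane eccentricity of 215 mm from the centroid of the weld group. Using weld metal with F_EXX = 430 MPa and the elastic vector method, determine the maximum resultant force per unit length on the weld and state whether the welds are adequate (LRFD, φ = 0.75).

f_max ≈ 1320 N/mm; adequate

Total weld length L_w = 250 mm. Treat welds as unit-width lines.
Polar moment about centroid: J = 2[d³/12 + d(b/2)²] = 2[125³/12 + 125×70²] = 1551000 mm³.
Direct shear f_v = P/L_w = 81.2×10³ / 250 = 324.8 N/mm (vertical).
Torsion M = P·e = 81.2×10³ × 215 = 17458000 N·mm.
Critical point at (x, y) = (70, 62.5) from centroid. f_tx = M·y/J = 703.7 N/mm; f_ty = M·x/J = 788.2 N/mm.
Resultant f_max = √[f_tx² + (f_v + f_ty)²] = √[703.7² + (324.8 + 788.2)²] = 1317 N/mm.
Capacity per unit length: φr_n = 0.75 × 0.6 × 430 × (0.707 × 12) = 1642 N/mm.
1317 ≤ 1642 → adequate.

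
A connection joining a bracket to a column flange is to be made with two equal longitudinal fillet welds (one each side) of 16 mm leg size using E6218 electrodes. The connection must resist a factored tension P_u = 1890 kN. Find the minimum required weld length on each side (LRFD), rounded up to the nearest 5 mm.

E62XX → F_EXX = 620 MPa.
Throat t_e = 0.707 × 16 = 11.31 mm.
φr_n = 0.75 × 0.6 × 620 × 11.31 × 10⁻³ = 3.156 kN/mm.
L_req = P_u / φr_n = 1890 / 3.156 = 598.9 mm total.
Per side: 598.9 / 2 = 299.4 mm.
Round up → use L = 300 mm on each side.

L = 300 mm on each side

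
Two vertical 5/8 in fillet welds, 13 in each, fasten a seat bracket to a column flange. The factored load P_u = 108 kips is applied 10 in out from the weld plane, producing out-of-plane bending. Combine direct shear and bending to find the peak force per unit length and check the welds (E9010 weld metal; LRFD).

E90XX → F_EXX = 90 ksi.
L_w = 2 × 13 = 26 in; section modulus (unit throat) S = 2 × L²/6 = 56.33 in².
Direct shear f_v = P/L_w = 108/26 = 4.154 kip/in.
Moment M = P × e = 108 × 10 = 1080 kip·in; bending f_b = M/S = 19.17 kip/in.
f_max = √(f_v² + f_b²) = √(4.154² + 19.17²) = 19.62 kip/in.
φr_n = 0.75 × 0.6 × 90 × (0.707 × 0.625) = 17.9 kip/in → NOT adequate.

f_max ≈ 19.6 kip/in; NOT adequate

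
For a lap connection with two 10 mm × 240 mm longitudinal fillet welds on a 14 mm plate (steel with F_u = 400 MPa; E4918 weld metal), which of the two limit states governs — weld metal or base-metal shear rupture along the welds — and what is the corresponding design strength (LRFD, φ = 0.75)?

E49XX → F_EXX = 490 MPa.
t_e = 0.707 × 10 = 7.07 mm; L = 480 mm.
Weld metal: φR_n = 0.75 × 0.6 × 490 × 7.07 × 480 × 10⁻³ = 748.3 kN.
Base metal (shear rupture): φR_n = 0.75 × 0.6 × 400 × 14 × 480 × 10⁻³ = 1210 kN.
Governing: weld metal.

φR_n ≈ 748 kN (weld metal governs)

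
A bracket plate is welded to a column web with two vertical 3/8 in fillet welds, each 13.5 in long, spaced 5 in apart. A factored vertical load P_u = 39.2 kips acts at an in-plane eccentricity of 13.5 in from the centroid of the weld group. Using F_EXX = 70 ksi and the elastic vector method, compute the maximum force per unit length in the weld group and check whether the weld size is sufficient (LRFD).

Total weld length L_w = 27 in. Treat welds as unit-width lines.
Polar moment about centroid: J = 2[d³/12 + d(b/2)²] = 2[13.5³/12 + 13.5×2.5²] = 578.8 in³.
Direct shear f_v = P/L_w = 39.2 / 27 = 1.452 kip/in (vertical).
Torsion M = P·e = 39.2 × 13.5 = 529.2 kip·in.
Critical point at (x, y) = (2.5, 6.75) from centroid. f_tx = M·y/J = 6.171 kip/in; f_ty = M·x/J = 2.286 kip/in.
Resultant f_max = √[f_tx² + (f_v + f_ty)²] = √[6.171² + (1.452 + 2.286)²] = 7.215 kip/in.
Capacity per unit length: φr_n = 0.75 × 0.6 × 70 × (0.707 × 0.375) = 8.351 kip/in.
7.215 ≤ 8.351 → adequate.

f_max ≈ 7.21 kip/in; adequate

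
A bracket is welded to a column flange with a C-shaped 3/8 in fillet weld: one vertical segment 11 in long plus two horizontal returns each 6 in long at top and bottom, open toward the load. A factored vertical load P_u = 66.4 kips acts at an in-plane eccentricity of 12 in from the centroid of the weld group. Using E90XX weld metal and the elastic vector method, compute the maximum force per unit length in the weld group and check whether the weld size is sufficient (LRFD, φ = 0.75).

E90XX → F_EXX = 90 ksi.
Total weld length L_w = 23 in. Treat welds as unit-width lines.
Centroid: x̄ = 2×6×3 / 23 = 1.565 in from the vertical weld.
Polar moment about centroid: J = I_x + I_y = [11³/12 + 2×6×5.5²] + [11×1.565² + 2(6³/12 + 6×1.435²)] = 561.6 in³.
Direct shear f_v = P/L_w = 66.4 / 23 = 2.887 kip/in (vertical).
Torsion M = P·e = 66.4 × 12 = 796.8 kip·in.
Critical point at (x, y) = (4.435, 5.5) from centroid. f_tx = M·y/J = 7.804 kip/in; f_ty = M·x/J = 6.292 kip/in.
Resultant f_max = √[f_tx² + (f_v + f_ty)²] = √[7.804² + (2.887 + 6.292)²] = 12.05 kip/in.
Capacity per unit length: φr_n = 0.75 × 0.6 × 90 × (0.707 × 0.375) = 10.74 kip/in.
12.05 > 10.74 → NOT adequate.

f_max ≈ 12 kip/in; NOT adequate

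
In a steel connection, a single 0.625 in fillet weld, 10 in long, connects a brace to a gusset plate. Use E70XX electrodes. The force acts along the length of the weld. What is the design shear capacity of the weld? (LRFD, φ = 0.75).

E70XX → F_EXX = 70 ksi.
Effective throat t_e = 0.707 × 0.625 = 0.4419 in.
Total length L = 10 in; A_we = 0.4419 × 10 = 4.419 in².
F_nw = 0.6 F_EXX = 0.6 × 70 = 42 ksi.
φR_n = 0.75 × 42 × 4.419 = 139.2 kips.

φR_n ≈ 139 kips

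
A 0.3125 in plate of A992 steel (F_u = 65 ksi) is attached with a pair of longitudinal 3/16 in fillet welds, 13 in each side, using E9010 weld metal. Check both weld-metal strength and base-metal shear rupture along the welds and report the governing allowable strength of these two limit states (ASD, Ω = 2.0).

R_n/Ω ≈ 93.1 kip (weld metal governs)

E90XX → F_EXX = 90 ksi.
t_e = 0.707 × 0.1875 = 0.1326 in; L = 26 in.
Weld metal: R_n/Ω = (1/2.0) × 0.6 × 90 × 0.1326 × 26 = 93.06 kip.
Base metal (shear rupture): R_n/Ω = (1/2.0) × 0.6 × 65 × 0.3125 × 26 = 158.4 kip.
Governing: weld metal.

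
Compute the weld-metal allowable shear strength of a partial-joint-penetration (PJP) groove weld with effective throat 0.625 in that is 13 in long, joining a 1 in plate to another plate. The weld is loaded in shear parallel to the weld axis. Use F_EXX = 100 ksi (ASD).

R_n/Ω ≈ 244 kips

Effective throat (given) t_e = 0.625 in.
A_we = 0.625 × 13 = 8.125 in².
F_nw = 0.6 F_EXX = 60 ksi.
R_n/Ω = (60 × 8.125) / 2.0 = 243.8 kips.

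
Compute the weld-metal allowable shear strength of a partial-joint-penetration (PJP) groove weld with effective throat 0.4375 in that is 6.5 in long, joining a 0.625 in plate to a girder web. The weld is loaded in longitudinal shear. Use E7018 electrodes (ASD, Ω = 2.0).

E70XX → F_EXX = 70 ksi.
Effective throat (given) t_e = 0.4375 in.
A_we = 0.4375 × 6.5 = 2.844 in².
F_nw = 0.6 F_EXX = 42 ksi.
R_n/Ω = (42 × 2.844) / 2.0 = 59.72 kips.

R_n/Ω ≈ 59.7 kips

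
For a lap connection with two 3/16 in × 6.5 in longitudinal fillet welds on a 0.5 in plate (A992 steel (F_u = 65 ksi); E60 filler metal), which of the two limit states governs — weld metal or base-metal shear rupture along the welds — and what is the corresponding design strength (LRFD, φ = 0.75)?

φR_n ≈ 46.5 kip (weld metal governs)

E60XX → F_EXX = 60 ksi.
t_e = 0.707 × 0.1875 = 0.1326 in; L = 13 in.
Weld metal: φR_n = 0.75 × 0.6 × 60 × 0.1326 × 13 = 46.53 kip.
Base metal (shear rupture): φR_n = 0.75 × 0.6 × 65 × 0.5 × 13 = 190.1 kip.
Governing: weld metal.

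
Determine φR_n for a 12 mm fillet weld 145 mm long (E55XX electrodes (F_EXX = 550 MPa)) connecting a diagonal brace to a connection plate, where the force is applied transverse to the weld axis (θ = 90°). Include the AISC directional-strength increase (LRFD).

φR_n ≈ 457 kN

t_e = 0.707 × 12 = 8.484 mm; A_we = 8.484 × 145 = 1230 mm².
Directional factor: 1.0 + 0.5 sin^1.5(90°) = 1.5.
F_nw = 0.6 × 550 × 1.5 = 495 MPa.
φR_n = 0.75 × 495 × 1230 × 10⁻³ = 456.7 kN.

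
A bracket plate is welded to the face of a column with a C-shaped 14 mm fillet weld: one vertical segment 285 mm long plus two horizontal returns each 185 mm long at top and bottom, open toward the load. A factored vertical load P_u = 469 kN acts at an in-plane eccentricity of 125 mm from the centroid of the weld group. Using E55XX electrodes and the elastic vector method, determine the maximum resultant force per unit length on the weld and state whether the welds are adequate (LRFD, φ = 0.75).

f_max ≈ 1540 N/mm; adequate

E55XX → F_EXX = 550 MPa.
Total weld length L_w = 655 mm. Treat welds as unit-width lines.
Centroid: x̄ = 2×185×92.5 / 655 = 52.25 mm from the vertical weld.
Polar moment about centroid: J = I_x + I_y = [285³/12 + 2×185×142.5²] + [285×52.25² + 2(185³/12 + 185×40.25²)] = 11880000 mm³.
Direct shear f_v = P/L_w = 469×10³ / 655 = 716 N/mm (vertical).
Torsion M = P·e = 469×10³ × 125 = 58625000 N·mm.
Critical point at (x, y) = (132.7, 142.5) from centroid. f_tx = M·y/J = 703.5 N/mm; f_ty = M·x/J = 655.3 N/mm.
Resultant f_max = √[f_tx² + (f_v + f_ty)²] = √[703.5² + (716 + 655.3)²] = 1541 N/mm.
Capacity per unit length: φr_n = 0.75 × 0.6 × 550 × (0.707 × 14) = 2450 N/mm.
1541 ≤ 2450 → adequate.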